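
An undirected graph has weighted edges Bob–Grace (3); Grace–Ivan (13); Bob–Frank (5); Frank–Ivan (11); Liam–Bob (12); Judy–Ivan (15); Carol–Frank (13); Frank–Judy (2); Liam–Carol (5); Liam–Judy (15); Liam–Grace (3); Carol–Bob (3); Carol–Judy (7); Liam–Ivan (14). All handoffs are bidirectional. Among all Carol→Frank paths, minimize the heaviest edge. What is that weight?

A few of the Carol→Frank routes:
Carol -> Frank: max(13) = 13
Carol -> Liam -> Bob -> Frank: max(5, 12, 5) = 12
Carol -> Judy -> Frank: max(7, 2) = 7
Carol -> Bob -> Frank: max(3, 5) = 5
Carol -> Liam -> Grace -> Bob -> Frank: max(5, 3, 3, 5) = 5
Smallest bottleneck: 5.

5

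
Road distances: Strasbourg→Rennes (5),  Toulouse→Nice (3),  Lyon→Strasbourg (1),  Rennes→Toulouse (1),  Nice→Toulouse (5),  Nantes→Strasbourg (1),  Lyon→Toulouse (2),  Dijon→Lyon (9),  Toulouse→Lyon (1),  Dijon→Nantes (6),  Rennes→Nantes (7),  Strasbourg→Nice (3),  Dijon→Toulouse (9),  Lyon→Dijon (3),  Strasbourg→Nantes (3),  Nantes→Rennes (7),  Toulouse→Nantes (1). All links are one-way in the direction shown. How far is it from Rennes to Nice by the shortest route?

4

Routes from Rennes to Nice:
Rennes→Nantes→Strasbourg→Nice: 7 + 1 + 3 = 11
Rennes→Toulouse→Nantes→Strasbourg→Nice: 1 + 1 + 1 + 3 = 6
Rennes→Toulouse→Nice: 1 + 3 = 4
Rennes→Toulouse→Lyon→Strasbourg→Nice: 1 + 1 + 1 + 3 = 6
Rennes→Toulouse→Lyon→Dijon→Nantes→Strasbourg→Nice: 1 + 1 + 3 + 6 + 1 + 3 = 15
Shortest: 4.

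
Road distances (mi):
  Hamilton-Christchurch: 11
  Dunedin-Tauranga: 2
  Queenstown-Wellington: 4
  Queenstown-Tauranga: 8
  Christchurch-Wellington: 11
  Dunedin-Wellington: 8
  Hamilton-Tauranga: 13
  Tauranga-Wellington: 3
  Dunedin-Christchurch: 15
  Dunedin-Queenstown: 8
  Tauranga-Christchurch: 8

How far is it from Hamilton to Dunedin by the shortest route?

15

A few of the Hamilton→Dunedin routes:
Hamilton → Tauranga → Wellington → Dunedin: 13 + 3 + 8 = 24
Hamilton → Christchurch → Dunedin: 11 + 15 = 26
Hamilton → Christchurch → Tauranga → Dunedin: 11 + 8 + 2 = 21
Hamilton → Tauranga → Dunedin: 13 + 2 = 15
Best route has total 15 mi.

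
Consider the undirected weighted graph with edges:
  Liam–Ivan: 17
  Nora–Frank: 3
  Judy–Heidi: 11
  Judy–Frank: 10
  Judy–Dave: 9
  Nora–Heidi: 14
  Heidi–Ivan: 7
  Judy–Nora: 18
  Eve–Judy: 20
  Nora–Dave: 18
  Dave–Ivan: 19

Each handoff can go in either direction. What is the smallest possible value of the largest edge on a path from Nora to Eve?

Paths from Nora to Eve:
Nora-Judy-Eve: max(18, 20) = 20
Nora-Heidi-Judy-Eve: max(14, 11, 20) = 20
Nora-Dave-Ivan-Heidi-Judy-Eve: max(18, 19, 7, 11, 20) = 20
Nora-Frank-Judy-Eve: max(3, 10, 20) = 20
Nora-Dave-Judy-Eve: max(18, 9, 20) = 20
Nora-Heidi-Ivan-Dave-Judy-Eve: max(14, 7, 19, 9, 20) = 20
Best route has worst link 20.

20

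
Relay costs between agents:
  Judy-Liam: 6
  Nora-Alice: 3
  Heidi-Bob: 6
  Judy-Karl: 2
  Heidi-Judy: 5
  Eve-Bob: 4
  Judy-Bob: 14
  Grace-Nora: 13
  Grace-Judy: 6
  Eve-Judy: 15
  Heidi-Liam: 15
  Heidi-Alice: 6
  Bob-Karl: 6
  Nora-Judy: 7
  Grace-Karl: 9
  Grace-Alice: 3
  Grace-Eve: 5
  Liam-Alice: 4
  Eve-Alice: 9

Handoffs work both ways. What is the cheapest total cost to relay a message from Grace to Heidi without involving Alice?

11

Some routes from Grace to Heidi avoiding Alice:
Grace-Eve-Bob-Heidi: 5 + 4 + 6 = 15
Grace-Karl-Bob-Heidi: 9 + 6 + 6 = 21
Grace-Karl-Judy-Heidi: 9 + 2 + 5 = 16
Grace-Judy-Heidi: 6 + 5 = 11
Grace-Judy-Karl-Bob-Heidi: 6 + 2 + 6 + 6 = 20
Grace-Eve-Bob-Karl-Judy-Heidi: 5 + 4 + 6 + 2 + 5 = 22
Shortest: 11.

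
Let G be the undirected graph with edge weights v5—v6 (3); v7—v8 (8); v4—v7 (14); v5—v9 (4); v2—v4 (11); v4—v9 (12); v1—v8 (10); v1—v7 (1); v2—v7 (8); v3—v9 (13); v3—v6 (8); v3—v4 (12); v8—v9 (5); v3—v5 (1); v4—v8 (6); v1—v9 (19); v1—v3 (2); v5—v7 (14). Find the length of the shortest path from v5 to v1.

3

Some routes from v5 to v1:
v5 → v3 → v1: 1 + 2 = 3
v5 → v7 → v1: 14 + 1 = 15
v5 → v6 → v3 → v1: 3 + 8 + 2 = 13
Best route has total 3.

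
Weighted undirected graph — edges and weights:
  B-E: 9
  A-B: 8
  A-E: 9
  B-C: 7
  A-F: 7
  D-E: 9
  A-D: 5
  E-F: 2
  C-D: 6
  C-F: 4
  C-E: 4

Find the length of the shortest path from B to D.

Some routes from B to D:
B - A - D: 8 + 5 = 13
B - C - E - D: 7 + 4 + 9 = 20
B - C - D: 7 + 6 = 13
B - E - D: 9 + 9 = 18
B - E - C - D: 9 + 4 + 6 = 19
B - E - F - C - D: 9 + 2 + 4 + 6 = 21
Shortest: 13.

13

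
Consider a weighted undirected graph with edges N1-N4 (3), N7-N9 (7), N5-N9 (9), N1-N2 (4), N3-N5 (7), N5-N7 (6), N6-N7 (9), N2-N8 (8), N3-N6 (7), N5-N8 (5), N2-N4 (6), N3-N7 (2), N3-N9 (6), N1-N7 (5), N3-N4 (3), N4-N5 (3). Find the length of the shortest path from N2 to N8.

8

Comparing a few candidate routes:
N2 → N1 → N4 → N5 → N8: 4 + 3 + 3 + 5 = 15
N2 → N1 → N7 → N5 → N8: 4 + 5 + 6 + 5 = 20
N2 → N8: 8
N2 → N4 → N3 → N5 → N8: 6 + 3 + 7 + 5 = 21
N2 → N4 → N3 → N7 → N5 → N8: 6 + 3 + 2 + 6 + 5 = 22
N2 → N4 → N5 → N8: 6 + 3 + 5 = 14
The minimum is 8.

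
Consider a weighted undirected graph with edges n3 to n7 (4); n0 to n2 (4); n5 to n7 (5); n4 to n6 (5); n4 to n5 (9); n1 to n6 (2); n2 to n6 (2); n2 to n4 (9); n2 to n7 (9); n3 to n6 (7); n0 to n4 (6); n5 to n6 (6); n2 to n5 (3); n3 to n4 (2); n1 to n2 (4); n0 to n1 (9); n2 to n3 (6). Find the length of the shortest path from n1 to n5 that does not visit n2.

Checking several routes:
n1→n6→n5: 2 + 6 = 8
n1→n6→n3→n7→n5: 2 + 7 + 4 + 5 = 18
n1→n6→n4→n5: 2 + 5 + 9 = 16
n1→n6→n4→n3→n7→n5: 2 + 5 + 2 + 4 + 5 = 18
Shortest: 8.

8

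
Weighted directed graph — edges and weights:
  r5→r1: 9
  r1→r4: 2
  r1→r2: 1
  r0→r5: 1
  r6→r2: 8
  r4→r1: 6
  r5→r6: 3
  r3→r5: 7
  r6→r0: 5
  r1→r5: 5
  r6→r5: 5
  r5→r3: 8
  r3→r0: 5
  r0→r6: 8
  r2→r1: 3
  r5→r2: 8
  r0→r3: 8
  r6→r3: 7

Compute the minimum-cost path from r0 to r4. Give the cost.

12

A few of the r0→r4 routes:
r0 -> r5 -> r1 -> r4: 1 + 9 + 2 = 12
r0 -> r6 -> r5 -> r2 -> r1 -> r4: 8 + 5 + 8 + 3 + 2 = 26
r0 -> r6 -> r2 -> r1 -> r4: 8 + 8 + 3 + 2 = 21
r0 -> r6 -> r5 -> r1 -> r4: 8 + 5 + 9 + 2 = 24
r0 -> r5 -> r2 -> r1 -> r4: 1 + 8 + 3 + 2 = 14
r0 -> r5 -> r6 -> r2 -> r1 -> r4: 1 + 3 + 8 + 3 + 2 = 17
Shortest: 12.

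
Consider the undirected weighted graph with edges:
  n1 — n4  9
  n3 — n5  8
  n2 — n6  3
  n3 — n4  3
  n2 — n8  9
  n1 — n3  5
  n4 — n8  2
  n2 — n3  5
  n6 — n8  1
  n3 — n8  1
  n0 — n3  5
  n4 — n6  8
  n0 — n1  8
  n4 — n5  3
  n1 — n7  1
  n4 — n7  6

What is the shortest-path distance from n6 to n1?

A few of the n6→n1 routes:
n6 → n8 → n4 → n7 → n1: 1 + 2 + 6 + 1 = 10
n6 → n8 → n3 → n1: 1 + 1 + 5 = 7
n6 → n8 → n4 → n3 → n1: 1 + 2 + 3 + 5 = 11
Shortest: 7.

7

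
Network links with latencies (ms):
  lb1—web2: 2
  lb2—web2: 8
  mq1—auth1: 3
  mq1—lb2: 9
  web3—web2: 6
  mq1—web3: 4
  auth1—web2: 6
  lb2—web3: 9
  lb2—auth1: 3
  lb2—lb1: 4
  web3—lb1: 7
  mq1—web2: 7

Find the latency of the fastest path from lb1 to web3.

7

Some routes from lb1 to web3:
lb1 → web2 → auth1 → mq1 → web3: 2 + 6 + 3 + 4 = 15
lb1 → lb2 → web3: 4 + 9 = 13
lb1 → web2 → web3: 2 + 6 = 8
lb1 → lb2 → auth1 → mq1 → web3: 4 + 3 + 3 + 4 = 14
lb1 → web2 → mq1 → web3: 2 + 7 + 4 = 13
lb1 → web3: 7
Best route has total 7 ms.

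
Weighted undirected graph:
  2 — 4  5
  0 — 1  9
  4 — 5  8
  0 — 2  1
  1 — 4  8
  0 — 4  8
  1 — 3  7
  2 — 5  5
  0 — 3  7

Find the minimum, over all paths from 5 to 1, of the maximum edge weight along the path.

A few of the 5→1 routes:
5→4→0→3→1: max(8, 8, 7, 7) = 8
5→4→1: max(8, 8) = 8
5→2→4→1: max(5, 5, 8) = 8
5→2→0→4→1: max(5, 1, 8, 8) = 8
5→2→0→3→1: max(5, 1, 7, 7) = 7
5→4→2→0→3→1: max(8, 5, 1, 7, 7) = 8
The minimum achievable maximum is 7.

7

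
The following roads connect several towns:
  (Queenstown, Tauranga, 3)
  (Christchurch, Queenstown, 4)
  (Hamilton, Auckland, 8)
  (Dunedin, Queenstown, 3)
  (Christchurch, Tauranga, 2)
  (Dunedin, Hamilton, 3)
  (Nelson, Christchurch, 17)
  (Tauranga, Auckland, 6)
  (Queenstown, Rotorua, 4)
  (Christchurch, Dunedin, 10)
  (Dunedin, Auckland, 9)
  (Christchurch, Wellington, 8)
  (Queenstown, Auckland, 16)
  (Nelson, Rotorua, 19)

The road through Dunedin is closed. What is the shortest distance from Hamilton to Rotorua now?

21

Comparing a few candidate routes:
Hamilton-Auckland-Tauranga-Christchurch-Queenstown-Rotorua: 8 + 6 + 2 + 4 + 4 = 24
Hamilton-Auckland-Tauranga-Queenstown-Rotorua: 8 + 6 + 3 + 4 = 21
Hamilton-Auckland-Tauranga-Christchurch-Nelson-Rotorua: 8 + 6 + 2 + 17 + 19 = 52
Hamilton-Auckland-Queenstown-Rotorua: 8 + 16 + 4 = 28
Hamilton-Auckland-Tauranga-Queenstown-Christchurch-Nelson-Rotorua: 8 + 6 + 3 + 4 + 17 + 19 = 57
Shortest: 21.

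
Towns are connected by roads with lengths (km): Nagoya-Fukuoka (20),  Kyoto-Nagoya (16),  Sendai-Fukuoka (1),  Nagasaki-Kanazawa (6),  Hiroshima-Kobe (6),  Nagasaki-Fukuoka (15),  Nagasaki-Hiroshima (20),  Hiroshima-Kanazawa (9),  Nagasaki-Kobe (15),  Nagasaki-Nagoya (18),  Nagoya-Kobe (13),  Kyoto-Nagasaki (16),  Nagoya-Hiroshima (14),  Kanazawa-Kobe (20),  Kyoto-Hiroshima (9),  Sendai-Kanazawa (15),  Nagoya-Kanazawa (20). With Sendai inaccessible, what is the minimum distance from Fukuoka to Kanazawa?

Checking several routes:
Fukuoka-Nagoya-Kanazawa: 20 + 20 = 40
Fukuoka-Nagoya-Nagasaki-Kanazawa: 20 + 18 + 6 = 44
Fukuoka-Nagoya-Hiroshima-Kanazawa: 20 + 14 + 9 = 43
Fukuoka-Nagasaki-Hiroshima-Kanazawa: 15 + 20 + 9 = 44
Fukuoka-Nagasaki-Kanazawa: 15 + 6 = 21
Fukuoka-Nagasaki-Kobe-Hiroshima-Kanazawa: 15 + 15 + 6 + 9 = 45
The minimum is 21 km.

21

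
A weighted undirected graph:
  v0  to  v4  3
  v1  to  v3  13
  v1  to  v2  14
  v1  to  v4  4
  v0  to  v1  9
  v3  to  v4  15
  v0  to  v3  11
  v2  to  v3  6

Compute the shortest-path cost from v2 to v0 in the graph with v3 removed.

21

Routes from v2 to v0 avoiding v3:
v2 → v1 → v4 → v0: 14 + 4 + 3 = 21
v2 → v1 → v0: 14 + 9 = 23
The minimum is 21.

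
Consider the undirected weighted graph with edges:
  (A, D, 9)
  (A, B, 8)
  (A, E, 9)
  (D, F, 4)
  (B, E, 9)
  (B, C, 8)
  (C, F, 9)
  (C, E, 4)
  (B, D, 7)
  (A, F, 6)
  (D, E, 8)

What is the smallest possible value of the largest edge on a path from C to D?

8

A few of the C→D routes:
C→B→D: max(8, 7) = 8
C→B→A→F→D: max(8, 8, 6, 4) = 8
C→E→D: max(4, 8) = 8
Best route has worst link 8.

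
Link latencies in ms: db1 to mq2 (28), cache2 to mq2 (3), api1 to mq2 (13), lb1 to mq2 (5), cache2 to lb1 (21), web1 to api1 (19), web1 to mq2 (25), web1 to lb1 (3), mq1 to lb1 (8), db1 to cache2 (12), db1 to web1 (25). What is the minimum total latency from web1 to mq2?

8

Comparing a few candidate routes:
web1 - lb1 - mq2: 3 + 5 = 8
web1 - lb1 - cache2 - mq2: 3 + 21 + 3 = 27
web1 - mq2: 25
Best route has total 8 ms.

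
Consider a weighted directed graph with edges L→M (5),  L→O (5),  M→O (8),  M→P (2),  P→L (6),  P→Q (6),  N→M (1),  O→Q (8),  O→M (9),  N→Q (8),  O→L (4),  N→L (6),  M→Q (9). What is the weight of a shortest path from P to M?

Paths from P to M:
P - L - M: 6 + 5 = 11
P - L - O - M: 6 + 5 + 9 = 20
The minimum is 11.

11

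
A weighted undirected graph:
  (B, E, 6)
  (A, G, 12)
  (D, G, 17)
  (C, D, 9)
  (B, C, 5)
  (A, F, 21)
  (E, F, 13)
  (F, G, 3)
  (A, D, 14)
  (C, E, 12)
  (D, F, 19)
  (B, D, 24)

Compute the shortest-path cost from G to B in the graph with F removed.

Comparing a few candidate routes:
G -> D -> C -> B: 17 + 9 + 5 = 31
G -> D -> C -> E -> B: 17 + 9 + 12 + 6 = 44
G -> A -> D -> C -> B: 12 + 14 + 9 + 5 = 40
G -> D -> B: 17 + 24 = 41
G -> A -> D -> B: 12 + 14 + 24 = 50
Shortest: 31.

31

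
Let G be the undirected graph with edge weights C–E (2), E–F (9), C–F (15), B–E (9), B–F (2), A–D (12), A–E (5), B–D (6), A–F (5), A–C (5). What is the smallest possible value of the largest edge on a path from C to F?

5

Checking several routes:
C → A → E → B → F: max(5, 5, 9, 2) = 9
C → A → E → F: max(5, 5, 9) = 9
C → E → A → F: max(2, 5, 5) = 5
C → A → F: max(5, 5) = 5
Smallest bottleneck: 5.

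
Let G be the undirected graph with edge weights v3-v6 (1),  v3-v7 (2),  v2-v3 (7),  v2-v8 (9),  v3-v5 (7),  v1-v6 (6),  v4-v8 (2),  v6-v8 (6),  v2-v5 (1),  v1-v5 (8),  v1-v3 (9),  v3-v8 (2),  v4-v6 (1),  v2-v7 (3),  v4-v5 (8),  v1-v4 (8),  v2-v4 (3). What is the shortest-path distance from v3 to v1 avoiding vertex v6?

A few of the v3→v1 routes:
v3 → v1: 9
v3 → v8 → v4 → v1: 2 + 2 + 8 = 12
v3 → v5 → v1: 7 + 8 = 15
v3 → v7 → v2 → v5 → v1: 2 + 3 + 1 + 8 = 14
v3 → v8 → v4 → v2 → v5 → v1: 2 + 2 + 3 + 1 + 8 = 16
Shortest: 9.

9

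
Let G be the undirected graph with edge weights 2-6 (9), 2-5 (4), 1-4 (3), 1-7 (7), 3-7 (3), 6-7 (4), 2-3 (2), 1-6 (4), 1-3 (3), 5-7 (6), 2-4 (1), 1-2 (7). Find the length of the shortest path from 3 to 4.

Comparing a few candidate routes:
3 - 2 - 4: 2 + 1 = 3
3 - 2 - 1 - 4: 2 + 7 + 3 = 12
3 - 1 - 4: 3 + 3 = 6
3 - 1 - 2 - 4: 3 + 7 + 1 = 11
Shortest: 3.

3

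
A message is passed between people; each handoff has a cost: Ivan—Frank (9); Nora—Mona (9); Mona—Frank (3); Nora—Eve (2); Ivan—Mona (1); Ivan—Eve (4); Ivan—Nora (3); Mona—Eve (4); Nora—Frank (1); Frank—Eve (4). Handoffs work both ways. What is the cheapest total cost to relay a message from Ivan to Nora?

Checking several routes:
Ivan -> Mona -> Eve -> Frank -> Nora: 1 + 4 + 4 + 1 = 10
Ivan -> Mona -> Eve -> Nora: 1 + 4 + 2 = 7
Ivan -> Mona -> Frank -> Nora: 1 + 3 + 1 = 5
Ivan -> Eve -> Nora: 4 + 2 = 6
Ivan -> Nora: 3
Ivan -> Eve -> Frank -> Nora: 4 + 4 + 1 = 9
Best route has total 3.

3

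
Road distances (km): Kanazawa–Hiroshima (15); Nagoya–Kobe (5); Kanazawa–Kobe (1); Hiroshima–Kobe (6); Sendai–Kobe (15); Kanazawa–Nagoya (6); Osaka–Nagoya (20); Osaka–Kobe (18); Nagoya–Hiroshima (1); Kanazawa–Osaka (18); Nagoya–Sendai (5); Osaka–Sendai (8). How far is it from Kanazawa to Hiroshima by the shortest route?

7

Checking several routes:
Kanazawa-Nagoya-Kobe-Hiroshima: 6 + 5 + 6 = 17
Kanazawa-Hiroshima: 15
Kanazawa-Kobe-Hiroshima: 1 + 6 = 7
Kanazawa-Kobe-Sendai-Nagoya-Hiroshima: 1 + 15 + 5 + 1 = 22
Kanazawa-Kobe-Nagoya-Hiroshima: 1 + 5 + 1 = 7
Kanazawa-Nagoya-Hiroshima: 6 + 1 = 7
The minimum is 7 km.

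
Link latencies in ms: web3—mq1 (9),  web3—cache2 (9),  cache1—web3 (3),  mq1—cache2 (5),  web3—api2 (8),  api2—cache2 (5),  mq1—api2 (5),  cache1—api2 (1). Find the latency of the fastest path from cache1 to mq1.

Some routes from cache1 to mq1:
cache1 -> api2 -> mq1: 1 + 5 = 6
cache1 -> web3 -> api2 -> mq1: 3 + 8 + 5 = 16
cache1 -> web3 -> mq1: 3 + 9 = 12
cache1 -> api2 -> cache2 -> mq1: 1 + 5 + 5 = 11
Shortest: 6 ms.

6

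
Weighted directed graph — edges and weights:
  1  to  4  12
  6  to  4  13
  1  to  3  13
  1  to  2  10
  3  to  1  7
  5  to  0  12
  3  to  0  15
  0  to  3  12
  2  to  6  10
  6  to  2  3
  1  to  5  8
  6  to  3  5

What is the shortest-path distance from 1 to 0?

20

Candidate routes:
1 - 3 - 0: 13 + 15 = 28
1 - 5 - 0: 8 + 12 = 20
1 - 2 - 6 - 3 - 0: 10 + 10 + 5 + 15 = 40
The minimum is 20.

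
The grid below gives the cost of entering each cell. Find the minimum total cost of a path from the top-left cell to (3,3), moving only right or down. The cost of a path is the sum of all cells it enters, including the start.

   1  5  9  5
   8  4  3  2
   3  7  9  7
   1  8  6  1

Best path: (0,0) -> (0,1) -> (1,1) -> (1,2) -> (1,3) -> (2,3) -> (3,3)
Cost: 1 + 5 + 4 + 3 + 2 + 7 + 1 = 23

23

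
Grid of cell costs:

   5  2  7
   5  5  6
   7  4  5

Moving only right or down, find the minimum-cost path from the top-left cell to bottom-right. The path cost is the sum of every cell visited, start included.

21

Cheapest: (0,0) → (0,1) → (1,1) → (2,1) → (2,2)
  5 + 2 + 5 + 4 + 5 = 21
For comparison, the top-then-right route costs 25.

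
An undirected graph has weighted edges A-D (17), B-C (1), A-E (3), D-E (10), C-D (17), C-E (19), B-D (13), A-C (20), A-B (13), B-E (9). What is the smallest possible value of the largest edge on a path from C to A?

Some routes from C to A:
C→B→E→A: max(1, 9, 3) = 9
C→B→A: max(1, 13) = 13
C→B→D→E→A: max(1, 13, 10, 3) = 13
C→B→D→A: max(1, 13, 17) = 17
C→B→E→D→A: max(1, 9, 10, 17) = 17
Smallest bottleneck: 9.

9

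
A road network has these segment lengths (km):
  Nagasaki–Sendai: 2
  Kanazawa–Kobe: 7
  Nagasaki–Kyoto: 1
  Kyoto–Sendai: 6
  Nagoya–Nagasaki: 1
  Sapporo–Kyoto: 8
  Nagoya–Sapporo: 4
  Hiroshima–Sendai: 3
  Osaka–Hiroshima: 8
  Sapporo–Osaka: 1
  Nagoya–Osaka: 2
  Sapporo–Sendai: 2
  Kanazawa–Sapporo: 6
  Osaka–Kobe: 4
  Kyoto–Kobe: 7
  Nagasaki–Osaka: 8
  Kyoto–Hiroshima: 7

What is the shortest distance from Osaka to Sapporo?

1

A few of the Osaka→Sapporo routes:
Osaka → Nagoya → Nagasaki → Sendai → Sapporo: 2 + 1 + 2 + 2 = 7
Osaka → Nagoya → Sapporo: 2 + 4 = 6
Osaka → Sapporo: 1
The minimum is 1 km.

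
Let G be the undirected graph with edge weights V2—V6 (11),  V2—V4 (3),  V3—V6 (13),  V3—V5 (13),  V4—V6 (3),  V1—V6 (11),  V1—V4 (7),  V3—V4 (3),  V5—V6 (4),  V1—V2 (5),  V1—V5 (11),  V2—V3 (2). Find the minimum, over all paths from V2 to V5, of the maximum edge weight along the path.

4

Checking several routes:
V2 - V3 - V4 - V6 - V5: max(2, 3, 3, 4) = 4
V2 - V1 - V6 - V5: max(5, 11, 4) = 11
V2 - V1 - V5: max(5, 11) = 11
V2 - V4 - V6 - V5: max(3, 3, 4) = 4
V2 - V1 - V4 - V6 - V5: max(5, 7, 3, 4) = 7
Best route has worst link 4.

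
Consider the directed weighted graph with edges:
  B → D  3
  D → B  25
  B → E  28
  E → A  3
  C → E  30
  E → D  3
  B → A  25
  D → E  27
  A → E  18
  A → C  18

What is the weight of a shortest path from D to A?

30

Routes from D to A:
D -> B -> A: 25 + 25 = 50
D -> E -> A: 27 + 3 = 30
D -> B -> E -> A: 25 + 28 + 3 = 56
Best route has total 30.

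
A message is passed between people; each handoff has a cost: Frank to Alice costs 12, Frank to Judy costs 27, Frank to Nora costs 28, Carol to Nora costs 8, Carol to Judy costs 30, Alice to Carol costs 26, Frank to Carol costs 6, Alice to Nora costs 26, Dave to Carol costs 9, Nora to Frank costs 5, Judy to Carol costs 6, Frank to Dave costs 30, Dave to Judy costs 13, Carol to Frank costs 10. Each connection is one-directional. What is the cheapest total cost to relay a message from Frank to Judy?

27

Comparing a few candidate routes:
Frank → Dave → Judy: 30 + 13 = 43
Frank → Carol → Judy: 6 + 30 = 36
Frank → Judy: 27
Best route has total 27.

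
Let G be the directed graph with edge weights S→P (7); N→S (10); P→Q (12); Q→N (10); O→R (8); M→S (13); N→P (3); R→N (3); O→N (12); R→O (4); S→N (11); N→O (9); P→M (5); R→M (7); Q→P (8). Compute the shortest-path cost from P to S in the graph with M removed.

32

Routes from P to S avoiding M:
P - Q - N - S: 12 + 10 + 10 = 32
Shortest: 32.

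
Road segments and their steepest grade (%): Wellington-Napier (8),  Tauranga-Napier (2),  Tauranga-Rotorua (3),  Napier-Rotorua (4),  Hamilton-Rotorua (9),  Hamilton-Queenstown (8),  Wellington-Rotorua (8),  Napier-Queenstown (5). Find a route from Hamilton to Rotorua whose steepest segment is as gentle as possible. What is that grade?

8

Checking several routes:
Hamilton→Queenstown→Napier→Wellington→Rotorua: max(8, 5, 8, 8) = 8
Hamilton→Queenstown→Napier→Tauranga→Rotorua: max(8, 5, 2, 3) = 8
Hamilton→Queenstown→Napier→Rotorua: max(8, 5, 4) = 8
The minimum achievable maximum is 8%.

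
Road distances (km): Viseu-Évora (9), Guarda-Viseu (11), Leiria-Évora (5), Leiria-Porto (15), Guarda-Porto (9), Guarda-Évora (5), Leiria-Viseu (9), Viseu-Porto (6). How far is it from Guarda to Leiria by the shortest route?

Some routes from Guarda to Leiria:
Guarda→Viseu→Leiria: 11 + 9 = 20
Guarda→Évora→Viseu→Leiria: 5 + 9 + 9 = 23
Guarda→Évora→Leiria: 5 + 5 = 10
Best route has total 10 km.

10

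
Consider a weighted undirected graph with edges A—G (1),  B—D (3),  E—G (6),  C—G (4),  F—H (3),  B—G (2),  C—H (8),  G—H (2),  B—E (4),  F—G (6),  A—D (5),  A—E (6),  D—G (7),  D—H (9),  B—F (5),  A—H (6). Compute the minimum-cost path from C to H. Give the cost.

6

Comparing a few candidate routes:
C → G → A → H: 4 + 1 + 6 = 11
C → G → H: 4 + 2 = 6
C → H: 8
Shortest: 6.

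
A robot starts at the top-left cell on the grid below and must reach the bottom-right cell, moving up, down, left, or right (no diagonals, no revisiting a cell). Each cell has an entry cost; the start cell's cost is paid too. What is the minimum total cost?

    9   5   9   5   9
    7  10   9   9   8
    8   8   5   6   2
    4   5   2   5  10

50

Path [0,0]→[1,0]→[2,0]→[3,0]→[3,1]→[3,2]→[3,3]→[3,4]: 9 + 7 + 8 + 4 + 5 + 2 + 5 + 10 = 50.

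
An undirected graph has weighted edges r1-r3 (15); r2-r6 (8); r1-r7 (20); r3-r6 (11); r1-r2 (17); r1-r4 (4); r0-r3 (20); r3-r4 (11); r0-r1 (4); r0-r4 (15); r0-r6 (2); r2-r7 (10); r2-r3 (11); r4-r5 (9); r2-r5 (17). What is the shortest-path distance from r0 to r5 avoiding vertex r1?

Some routes from r0 to r5 avoiding r1:
r0 -> r3 -> r4 -> r5: 20 + 11 + 9 = 40
r0 -> r6 -> r2 -> r5: 2 + 8 + 17 = 27
r0 -> r4 -> r5: 15 + 9 = 24
r0 -> r6 -> r2 -> r3 -> r4 -> r5: 2 + 8 + 11 + 11 + 9 = 41
r0 -> r6 -> r3 -> r4 -> r5: 2 + 11 + 11 + 9 = 33
Best route has total 24.

24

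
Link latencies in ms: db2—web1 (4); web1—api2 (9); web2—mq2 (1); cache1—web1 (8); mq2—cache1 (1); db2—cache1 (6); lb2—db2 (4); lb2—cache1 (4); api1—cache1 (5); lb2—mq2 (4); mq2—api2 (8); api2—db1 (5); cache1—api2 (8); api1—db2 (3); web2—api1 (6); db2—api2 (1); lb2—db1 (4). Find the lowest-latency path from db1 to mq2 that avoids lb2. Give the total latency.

13

Some routes from db1 to mq2 avoiding lb2:
db1 - api2 - cache1 - mq2: 5 + 8 + 1 = 14
db1 - api2 - mq2: 5 + 8 = 13
db1 - api2 - db2 - cache1 - mq2: 5 + 1 + 6 + 1 = 13
db1 - api2 - db2 - api1 - cache1 - mq2: 5 + 1 + 3 + 5 + 1 = 15
Shortest: 13 ms.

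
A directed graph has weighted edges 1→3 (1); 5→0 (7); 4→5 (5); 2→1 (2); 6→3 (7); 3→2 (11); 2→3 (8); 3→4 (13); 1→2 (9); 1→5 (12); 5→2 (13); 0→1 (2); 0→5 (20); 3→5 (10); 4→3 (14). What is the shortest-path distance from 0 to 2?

Some routes from 0 to 2:
0→1→3→5→2: 2 + 1 + 10 + 13 = 26
0→1→2: 2 + 9 = 11
0→1→5→2: 2 + 12 + 13 = 27
0→1→3→2: 2 + 1 + 11 = 14
The minimum is 11.

11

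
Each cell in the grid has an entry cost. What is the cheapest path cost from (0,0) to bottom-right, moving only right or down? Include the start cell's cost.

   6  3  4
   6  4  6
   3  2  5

One optimal route is [0,0]→[0,1]→[1,1]→[2,1]→[2,2].
Its cost is 6 + 3 + 4 + 2 + 5 = 20.
For comparison, the top-then-right route costs 24.

20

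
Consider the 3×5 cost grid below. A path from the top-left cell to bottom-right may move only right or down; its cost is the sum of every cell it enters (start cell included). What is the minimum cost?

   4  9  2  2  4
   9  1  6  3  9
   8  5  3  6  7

Cheapest: (0,0)→(0,1)→(0,2)→(0,3)→(1,3)→(2,3)→(2,4)
  4 + 9 + 2 + 2 + 3 + 6 + 7 = 33
(Top row then right column would cost 37.)

33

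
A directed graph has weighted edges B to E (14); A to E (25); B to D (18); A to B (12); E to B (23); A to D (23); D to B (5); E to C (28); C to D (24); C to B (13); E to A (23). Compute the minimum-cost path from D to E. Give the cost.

19

Paths from D to E:
D -> B -> E: 5 + 14 = 19
Best route has total 19.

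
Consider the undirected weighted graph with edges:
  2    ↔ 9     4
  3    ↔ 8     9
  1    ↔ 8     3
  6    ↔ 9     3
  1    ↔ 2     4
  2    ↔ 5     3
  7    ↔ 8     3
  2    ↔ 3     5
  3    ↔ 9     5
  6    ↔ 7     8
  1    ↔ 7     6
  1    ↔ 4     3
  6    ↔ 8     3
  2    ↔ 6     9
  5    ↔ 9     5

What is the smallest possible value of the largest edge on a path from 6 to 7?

Some routes from 6 to 7:
6 - 8 - 1 - 7: max(3, 3, 6) = 6
6 - 9 - 2 - 1 - 8 - 7: max(3, 4, 4, 3, 3) = 4
6 - 9 - 3 - 2 - 1 - 8 - 7: max(3, 5, 5, 4, 3, 3) = 5
6 - 8 - 7: max(3, 3) = 3
6 - 9 - 5 - 2 - 1 - 8 - 7: max(3, 5, 3, 4, 3, 3) = 5
Best route has worst link 3.

3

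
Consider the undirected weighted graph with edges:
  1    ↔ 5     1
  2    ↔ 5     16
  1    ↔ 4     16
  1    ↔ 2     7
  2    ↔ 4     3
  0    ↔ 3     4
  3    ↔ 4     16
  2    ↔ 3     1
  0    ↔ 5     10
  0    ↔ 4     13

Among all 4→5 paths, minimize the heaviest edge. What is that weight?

7

Checking several routes:
4 - 2 - 3 - 0 - 5: max(3, 1, 4, 10) = 10
4 - 2 - 1 - 5: max(3, 7, 1) = 7
4 - 0 - 3 - 2 - 1 - 5: max(13, 4, 1, 7, 1) = 13
Best route has worst link 7.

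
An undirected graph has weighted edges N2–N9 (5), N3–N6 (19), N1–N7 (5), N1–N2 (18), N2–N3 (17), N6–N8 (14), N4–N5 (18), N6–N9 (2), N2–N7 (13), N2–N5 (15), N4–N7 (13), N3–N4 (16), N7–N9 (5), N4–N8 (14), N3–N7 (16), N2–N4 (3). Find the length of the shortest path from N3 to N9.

21

Comparing a few candidate routes:
N3→N4→N2→N9: 16 + 3 + 5 = 24
N3→N6→N9: 19 + 2 = 21
N3→N7→N9: 16 + 5 = 21
N3→N2→N9: 17 + 5 = 22
Best route has total 21.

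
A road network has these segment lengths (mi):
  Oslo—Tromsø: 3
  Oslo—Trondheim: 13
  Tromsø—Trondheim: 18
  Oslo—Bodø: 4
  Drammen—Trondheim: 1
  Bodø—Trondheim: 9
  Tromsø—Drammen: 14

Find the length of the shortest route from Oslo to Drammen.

Checking several routes:
Oslo→Tromsø→Trondheim→Drammen: 3 + 18 + 1 = 22
Oslo→Tromsø→Drammen: 3 + 14 = 17
Oslo→Bodø→Trondheim→Tromsø→Drammen: 4 + 9 + 18 + 14 = 45
Oslo→Trondheim→Drammen: 13 + 1 = 14
Oslo→Bodø→Trondheim→Drammen: 4 + 9 + 1 = 14
Shortest: 14 mi.

14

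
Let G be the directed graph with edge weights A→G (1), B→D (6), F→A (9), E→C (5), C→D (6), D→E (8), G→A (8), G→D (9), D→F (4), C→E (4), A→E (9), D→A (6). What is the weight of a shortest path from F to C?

Routes from F to C:
F -> A -> E -> C: 9 + 9 + 5 = 23
F -> A -> G -> D -> E -> C: 9 + 1 + 9 + 8 + 5 = 32
Best route has total 23.

23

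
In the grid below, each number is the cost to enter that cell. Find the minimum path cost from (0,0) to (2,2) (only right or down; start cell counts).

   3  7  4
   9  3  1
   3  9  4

Take [0,0] [0,1] [1,1] [1,2] [2,2] for a total of 3 + 7 + 3 + 1 + 4 = 18.
(Top row then right column would cost 19.)

18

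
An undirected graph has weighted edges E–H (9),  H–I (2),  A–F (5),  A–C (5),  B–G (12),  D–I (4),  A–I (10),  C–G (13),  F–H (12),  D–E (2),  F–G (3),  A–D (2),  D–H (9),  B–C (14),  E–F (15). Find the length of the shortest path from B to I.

25

A few of the B→I routes:
B-G-F-H-I: 12 + 3 + 12 + 2 = 29
B-C-A-I: 14 + 5 + 10 = 29
B-G-F-A-I: 12 + 3 + 5 + 10 = 30
B-C-A-D-I: 14 + 5 + 2 + 4 = 25
B-G-F-A-D-I: 12 + 3 + 5 + 2 + 4 = 26
The minimum is 25.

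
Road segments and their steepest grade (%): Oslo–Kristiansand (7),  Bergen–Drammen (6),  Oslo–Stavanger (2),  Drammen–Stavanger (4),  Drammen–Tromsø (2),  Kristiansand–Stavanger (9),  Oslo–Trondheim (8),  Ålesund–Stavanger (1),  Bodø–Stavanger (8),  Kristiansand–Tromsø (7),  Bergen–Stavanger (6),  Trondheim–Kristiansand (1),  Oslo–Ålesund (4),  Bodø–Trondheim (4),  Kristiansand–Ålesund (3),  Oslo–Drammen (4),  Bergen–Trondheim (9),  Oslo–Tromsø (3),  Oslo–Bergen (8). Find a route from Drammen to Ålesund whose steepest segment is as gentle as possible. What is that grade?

Checking several routes:
Drammen→Tromsø→Oslo→Ålesund: max(2, 3, 4) = 4
Drammen→Tromsø→Oslo→Stavanger→Ålesund: max(2, 3, 2, 1) = 3
Drammen→Oslo→Stavanger→Ålesund: max(4, 2, 1) = 4
Drammen→Oslo→Ålesund: max(4, 4) = 4
The minimum achievable maximum is 3%.

3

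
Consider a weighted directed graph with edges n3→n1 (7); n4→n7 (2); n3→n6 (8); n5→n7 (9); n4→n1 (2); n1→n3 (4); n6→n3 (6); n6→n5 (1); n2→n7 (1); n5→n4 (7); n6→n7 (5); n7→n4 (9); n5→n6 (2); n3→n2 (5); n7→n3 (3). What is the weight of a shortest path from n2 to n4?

Paths from n2 to n4:
n2 -> n7 -> n3 -> n6 -> n5 -> n4: 1 + 3 + 8 + 1 + 7 = 20
n2 -> n7 -> n4: 1 + 9 = 10
Best route has total 10.

10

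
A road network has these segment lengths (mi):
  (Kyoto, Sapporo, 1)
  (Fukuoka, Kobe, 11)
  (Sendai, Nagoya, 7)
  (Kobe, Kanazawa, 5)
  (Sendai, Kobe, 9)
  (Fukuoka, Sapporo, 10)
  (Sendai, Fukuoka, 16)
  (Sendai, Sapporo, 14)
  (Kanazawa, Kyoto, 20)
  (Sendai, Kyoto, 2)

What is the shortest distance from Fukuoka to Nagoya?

20

Some routes from Fukuoka to Nagoya:
Fukuoka → Sapporo → Sendai → Nagoya: 10 + 14 + 7 = 31
Fukuoka → Kobe → Kanazawa → Kyoto → Sendai → Nagoya: 11 + 5 + 20 + 2 + 7 = 45
Fukuoka → Sapporo → Kyoto → Sendai → Nagoya: 10 + 1 + 2 + 7 = 20
Fukuoka → Sendai → Nagoya: 16 + 7 = 23
Fukuoka → Kobe → Sendai → Nagoya: 11 + 9 + 7 = 27
Shortest: 20 mi.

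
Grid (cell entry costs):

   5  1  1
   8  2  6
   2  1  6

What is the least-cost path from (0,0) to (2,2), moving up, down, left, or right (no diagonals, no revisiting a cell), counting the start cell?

Cheapest: r0c0 r0c1 r1c1 r2c1 r2c2
  5 + 1 + 2 + 1 + 6 = 15

15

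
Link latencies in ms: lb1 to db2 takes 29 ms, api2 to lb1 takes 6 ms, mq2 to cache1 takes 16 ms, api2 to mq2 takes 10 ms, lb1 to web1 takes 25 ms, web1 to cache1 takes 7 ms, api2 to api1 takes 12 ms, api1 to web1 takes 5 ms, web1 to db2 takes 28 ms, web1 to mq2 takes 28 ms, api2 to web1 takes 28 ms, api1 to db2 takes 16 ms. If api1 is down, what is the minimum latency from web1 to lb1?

25

Candidate routes:
web1→lb1: 25
web1→mq2→api2→lb1: 28 + 10 + 6 = 44
web1→cache1→mq2→api2→lb1: 7 + 16 + 10 + 6 = 39
web1→db2→lb1: 28 + 29 = 57
web1→api2→lb1: 28 + 6 = 34
Shortest: 25 ms.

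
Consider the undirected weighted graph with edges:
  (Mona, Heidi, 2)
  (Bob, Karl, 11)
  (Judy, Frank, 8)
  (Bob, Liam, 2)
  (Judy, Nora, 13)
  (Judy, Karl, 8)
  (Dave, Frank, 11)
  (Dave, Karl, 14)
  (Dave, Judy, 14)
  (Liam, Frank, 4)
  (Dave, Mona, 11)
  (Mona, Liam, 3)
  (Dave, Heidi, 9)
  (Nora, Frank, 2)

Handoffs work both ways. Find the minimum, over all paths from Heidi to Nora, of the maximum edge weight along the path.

4

Checking several routes:
Heidi -> Mona -> Liam -> Bob -> Karl -> Judy -> Frank -> Nora: max(2, 3, 2, 11, 8, 8, 2) = 11
Heidi -> Dave -> Mona -> Liam -> Bob -> Karl -> Judy -> Frank -> Nora: max(9, 11, 3, 2, 11, 8, 8, 2) = 11
Heidi -> Mona -> Dave -> Frank -> Nora: max(2, 11, 11, 2) = 11
Heidi -> Mona -> Liam -> Frank -> Nora: max(2, 3, 4, 2) = 4
Heidi -> Dave -> Frank -> Nora: max(9, 11, 2) = 11
Heidi -> Dave -> Mona -> Liam -> Frank -> Nora: max(9, 11, 3, 4, 2) = 11
Best route has worst link 4.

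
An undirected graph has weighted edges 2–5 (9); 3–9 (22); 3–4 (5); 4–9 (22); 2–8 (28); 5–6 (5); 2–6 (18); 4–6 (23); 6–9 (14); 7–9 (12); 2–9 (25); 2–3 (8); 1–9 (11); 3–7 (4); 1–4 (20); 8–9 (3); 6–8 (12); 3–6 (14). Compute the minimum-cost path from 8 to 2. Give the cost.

26

Some routes from 8 to 2:
8 -> 9 -> 7 -> 3 -> 2: 3 + 12 + 4 + 8 = 27
8 -> 6 -> 5 -> 2: 12 + 5 + 9 = 26
8 -> 2: 28
8 -> 9 -> 2: 3 + 25 = 28
Best route has total 26.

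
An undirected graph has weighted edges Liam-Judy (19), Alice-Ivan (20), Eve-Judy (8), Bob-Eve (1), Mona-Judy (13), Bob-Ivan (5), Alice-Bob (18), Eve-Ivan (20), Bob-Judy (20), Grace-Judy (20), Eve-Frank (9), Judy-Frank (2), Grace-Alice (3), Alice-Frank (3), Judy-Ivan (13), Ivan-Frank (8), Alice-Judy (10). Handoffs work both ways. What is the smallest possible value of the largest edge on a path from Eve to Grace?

Comparing a few candidate routes:
Eve→Bob→Ivan→Frank→Alice→Grace: max(1, 5, 8, 3, 3) = 8
Eve→Frank→Alice→Grace: max(9, 3, 3) = 9
Eve→Judy→Frank→Alice→Grace: max(8, 2, 3, 3) = 8
Eve→Frank→Judy→Alice→Grace: max(9, 2, 10, 3) = 10
Eve→Judy→Alice→Grace: max(8, 10, 3) = 10
Eve→Bob→Ivan→Frank→Judy→Alice→Grace: max(1, 5, 8, 2, 10, 3) = 10
Smallest bottleneck: 8.

8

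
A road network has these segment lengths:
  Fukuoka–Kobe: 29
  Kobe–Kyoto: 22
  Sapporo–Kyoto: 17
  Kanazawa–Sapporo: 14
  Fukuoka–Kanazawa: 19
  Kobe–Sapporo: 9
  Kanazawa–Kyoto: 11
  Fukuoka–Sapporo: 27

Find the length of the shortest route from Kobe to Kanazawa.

Checking several routes:
Kobe→Fukuoka→Kanazawa: 29 + 19 = 48
Kobe→Sapporo→Kyoto→Kanazawa: 9 + 17 + 11 = 37
Kobe→Kyoto→Kanazawa: 22 + 11 = 33
Kobe→Sapporo→Kanazawa: 9 + 14 = 23
The minimum is 23.

23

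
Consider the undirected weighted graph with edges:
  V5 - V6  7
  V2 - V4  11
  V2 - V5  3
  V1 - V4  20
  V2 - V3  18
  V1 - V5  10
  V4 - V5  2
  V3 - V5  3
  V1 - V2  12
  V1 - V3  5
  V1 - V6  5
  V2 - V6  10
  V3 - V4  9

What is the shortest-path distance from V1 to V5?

8

Some routes from V1 to V5:
V1→V3→V4→V5: 5 + 9 + 2 = 16
V1→V3→V5: 5 + 3 = 8
V1→V2→V5: 12 + 3 = 15
V1→V5: 10
V1→V6→V5: 5 + 7 = 12
Shortest: 8.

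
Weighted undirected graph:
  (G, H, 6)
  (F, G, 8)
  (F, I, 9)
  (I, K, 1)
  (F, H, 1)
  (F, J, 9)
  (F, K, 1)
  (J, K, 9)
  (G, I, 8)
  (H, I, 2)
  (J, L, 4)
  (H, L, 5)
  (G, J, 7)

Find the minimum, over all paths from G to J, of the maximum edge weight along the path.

6

A few of the G→J routes:
G → I → H → L → J: max(8, 2, 5, 4) = 8
G → F → K → I → H → L → J: max(8, 1, 1, 2, 5, 4) = 8
G → F → H → L → J: max(8, 1, 5, 4) = 8
G → H → L → J: max(6, 5, 4) = 6
G → J: max(7) = 7
Best route has worst link 6.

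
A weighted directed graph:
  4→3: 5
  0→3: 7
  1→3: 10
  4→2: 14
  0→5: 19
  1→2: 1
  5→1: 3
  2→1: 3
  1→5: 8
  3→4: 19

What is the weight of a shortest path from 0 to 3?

Routes from 0 to 3:
0 - 3: 7
0 - 5 - 1 - 3: 19 + 3 + 10 = 32
Best route has total 7.

7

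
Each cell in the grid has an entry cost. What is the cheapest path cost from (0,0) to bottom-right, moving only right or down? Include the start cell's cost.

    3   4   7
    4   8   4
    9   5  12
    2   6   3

27

One optimal route is [0,0] [1,0] [2,0] [3,0] [3,1] [3,2].
Its cost is 3 + 4 + 9 + 2 + 6 + 3 = 27.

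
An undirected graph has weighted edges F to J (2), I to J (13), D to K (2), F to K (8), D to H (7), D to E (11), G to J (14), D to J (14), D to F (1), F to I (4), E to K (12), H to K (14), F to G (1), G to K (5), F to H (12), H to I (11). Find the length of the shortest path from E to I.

Comparing a few candidate routes:
E→K→G→F→I: 12 + 5 + 1 + 4 = 22
E→D→K→G→F→I: 11 + 2 + 5 + 1 + 4 = 23
E→D→F→I: 11 + 1 + 4 = 16
E→D→K→F→I: 11 + 2 + 8 + 4 = 25
E→K→F→I: 12 + 8 + 4 = 24
E→K→D→F→I: 12 + 2 + 1 + 4 = 19
Best route has total 16.

16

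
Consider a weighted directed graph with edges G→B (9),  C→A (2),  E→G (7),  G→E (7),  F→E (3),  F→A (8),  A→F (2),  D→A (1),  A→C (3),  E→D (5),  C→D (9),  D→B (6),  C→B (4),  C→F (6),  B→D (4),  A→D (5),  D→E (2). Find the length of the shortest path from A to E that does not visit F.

7

Candidate routes:
A - D - E: 5 + 2 = 7
A - C - B - D - E: 3 + 4 + 4 + 2 = 13
A - C - D - E: 3 + 9 + 2 = 14
The minimum is 7.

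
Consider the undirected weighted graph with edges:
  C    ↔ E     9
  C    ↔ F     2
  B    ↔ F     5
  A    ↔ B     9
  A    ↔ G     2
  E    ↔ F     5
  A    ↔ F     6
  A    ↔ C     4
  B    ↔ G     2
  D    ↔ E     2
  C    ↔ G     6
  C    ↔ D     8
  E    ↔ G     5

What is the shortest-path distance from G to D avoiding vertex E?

Some routes from G to D avoiding E:
G -> A -> F -> C -> D: 2 + 6 + 2 + 8 = 18
G -> B -> F -> A -> C -> D: 2 + 5 + 6 + 4 + 8 = 25
G -> A -> C -> D: 2 + 4 + 8 = 14
G -> B -> F -> C -> D: 2 + 5 + 2 + 8 = 17
G -> B -> A -> C -> D: 2 + 9 + 4 + 8 = 23
G -> C -> D: 6 + 8 = 14
The minimum is 14.

14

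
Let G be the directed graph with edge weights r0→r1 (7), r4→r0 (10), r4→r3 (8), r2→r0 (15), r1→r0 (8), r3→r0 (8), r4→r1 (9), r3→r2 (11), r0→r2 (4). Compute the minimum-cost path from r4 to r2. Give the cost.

14

Candidate routes:
r4→r0→r2: 10 + 4 = 14
r4→r3→r0→r2: 8 + 8 + 4 = 20
r4→r1→r0→r2: 9 + 8 + 4 = 21
r4→r3→r2: 8 + 11 = 19
The minimum is 14.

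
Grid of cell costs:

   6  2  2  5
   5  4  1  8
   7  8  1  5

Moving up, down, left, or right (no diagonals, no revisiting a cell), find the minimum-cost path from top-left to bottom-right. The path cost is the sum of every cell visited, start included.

17

One optimal route is [0,0]→[0,1]→[0,2]→[1,2]→[2,2]→[2,3].
Its cost is 6 + 2 + 2 + 1 + 1 + 5 = 17.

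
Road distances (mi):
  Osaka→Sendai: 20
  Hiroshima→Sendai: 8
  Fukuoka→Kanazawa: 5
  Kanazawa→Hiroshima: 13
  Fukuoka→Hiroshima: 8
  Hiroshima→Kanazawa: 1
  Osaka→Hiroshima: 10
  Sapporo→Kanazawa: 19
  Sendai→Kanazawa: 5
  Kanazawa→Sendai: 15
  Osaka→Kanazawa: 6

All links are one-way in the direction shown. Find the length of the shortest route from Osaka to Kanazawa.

6

Comparing a few candidate routes:
Osaka - Hiroshima - Sendai - Kanazawa: 10 + 8 + 5 = 23
Osaka - Hiroshima - Kanazawa: 10 + 1 = 11
Osaka - Kanazawa: 6
Best route has total 6 mi.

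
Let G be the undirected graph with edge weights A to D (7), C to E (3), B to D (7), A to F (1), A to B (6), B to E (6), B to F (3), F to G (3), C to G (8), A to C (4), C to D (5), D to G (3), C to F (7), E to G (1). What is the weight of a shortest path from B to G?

A few of the B→G routes:
B - E - G: 6 + 1 = 7
B - D - G: 7 + 3 = 10
B - A - F - G: 6 + 1 + 3 = 10
B - F - G: 3 + 3 = 6
Best route has total 6.

6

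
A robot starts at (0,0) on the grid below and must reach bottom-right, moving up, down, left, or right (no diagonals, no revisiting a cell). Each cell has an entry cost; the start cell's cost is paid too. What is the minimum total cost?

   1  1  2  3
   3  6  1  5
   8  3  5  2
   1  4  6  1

One optimal route is r0c0→r0c1→r0c2→r1c2→r1c3→r2c3→r3c3.
Its cost is 1 + 1 + 2 + 1 + 5 + 2 + 1 = 13.

13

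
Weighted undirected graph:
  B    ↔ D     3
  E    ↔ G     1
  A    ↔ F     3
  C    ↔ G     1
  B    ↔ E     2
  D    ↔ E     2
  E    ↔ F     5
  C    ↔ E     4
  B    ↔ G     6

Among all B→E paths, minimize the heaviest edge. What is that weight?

Checking several routes:
B -> D -> E: max(3, 2) = 3
B -> G -> C -> E: max(6, 1, 4) = 6
B -> E: max(2) = 2
Smallest bottleneck: 2.

2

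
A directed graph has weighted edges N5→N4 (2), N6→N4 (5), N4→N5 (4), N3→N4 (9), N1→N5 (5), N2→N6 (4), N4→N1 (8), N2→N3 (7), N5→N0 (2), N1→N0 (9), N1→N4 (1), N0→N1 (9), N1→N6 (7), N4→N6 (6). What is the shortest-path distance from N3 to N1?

Routes from N3 to N1:
N3 - N4 - N5 - N0 - N1: 9 + 4 + 2 + 9 = 24
N3 - N4 - N1: 9 + 8 = 17
Shortest: 17.

17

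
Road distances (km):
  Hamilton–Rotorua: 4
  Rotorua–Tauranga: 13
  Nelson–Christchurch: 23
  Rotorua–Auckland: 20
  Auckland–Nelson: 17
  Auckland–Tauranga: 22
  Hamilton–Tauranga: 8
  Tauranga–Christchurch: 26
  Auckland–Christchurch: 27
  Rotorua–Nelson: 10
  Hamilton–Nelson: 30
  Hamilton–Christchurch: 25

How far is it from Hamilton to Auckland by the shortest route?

24

A few of the Hamilton→Auckland routes:
Hamilton - Rotorua - Nelson - Auckland: 4 + 10 + 17 = 31
Hamilton - Rotorua - Tauranga - Auckland: 4 + 13 + 22 = 39
Hamilton - Rotorua - Auckland: 4 + 20 = 24
Hamilton - Tauranga - Auckland: 8 + 22 = 30
Shortest: 24 km.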